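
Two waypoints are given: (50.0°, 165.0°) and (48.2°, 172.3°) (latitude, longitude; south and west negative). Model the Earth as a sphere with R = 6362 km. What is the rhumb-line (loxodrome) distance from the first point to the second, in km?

Δψ = ln[tan(π/4+φ₂/2)/tan(π/4+φ₁/2)] = -0.0480;  Δφ = -0.0314 rad,  Δλ = +0.1274 rad
q = Δφ/Δψ = 0.6546
d = R·√(Δφ² + q²Δλ²) = 6362·0.08913 = 567 km

567 km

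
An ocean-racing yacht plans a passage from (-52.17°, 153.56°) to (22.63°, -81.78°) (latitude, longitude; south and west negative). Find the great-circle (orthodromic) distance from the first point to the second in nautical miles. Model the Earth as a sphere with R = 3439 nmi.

Haversine: a = sin²(Δφ/2)+cos φ₁ cos φ₂ sin²(Δλ/2) = 0.81293;  σ = 2·atan2(√a,√(1−a))
σ = 128.745° → d = Rσ = 3439·2.24702 = 7728 nmi

7728 nmi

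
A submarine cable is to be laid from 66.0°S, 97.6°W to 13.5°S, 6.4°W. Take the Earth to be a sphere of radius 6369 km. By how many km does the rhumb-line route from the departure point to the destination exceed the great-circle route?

491 km

Great circle: cos σ = sin φ₁ sin φ₂ + cos φ₁ cos φ₂ cos Δλ,  σ = 1.3644 rad → d_gc = 8689.6 km
Rhumb line: Δψ = +1.3107, q = Δφ/Δψ = 0.6991, d_rh = R√(Δφ²+q²Δλ²) = 9180.7 km
Excess = 9180.7 − 8689.6 = 491.1 ≈ 491 km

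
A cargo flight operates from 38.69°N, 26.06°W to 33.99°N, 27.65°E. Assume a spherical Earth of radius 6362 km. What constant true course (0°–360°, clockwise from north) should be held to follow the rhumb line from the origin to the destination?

Meridional parts: M(φ₁)=+0.7333, M(φ₂)=+0.6314 → ΔM = -0.1019;  Δλ = +0.9374 rad
tan C = Δλ / ΔM = -9.1998 → C = 96.20°

96.2°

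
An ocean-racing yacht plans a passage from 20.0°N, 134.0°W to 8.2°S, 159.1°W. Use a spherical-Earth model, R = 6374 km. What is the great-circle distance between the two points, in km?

4171 km

Haversine: a = sin²(Δφ/2)+cos φ₁ cos φ₂ sin²(Δλ/2) = 0.10326;  σ = 2·atan2(√a,√(1−a))
σ = 37.489° → d = Rσ = 6374·0.65430 = 4171 km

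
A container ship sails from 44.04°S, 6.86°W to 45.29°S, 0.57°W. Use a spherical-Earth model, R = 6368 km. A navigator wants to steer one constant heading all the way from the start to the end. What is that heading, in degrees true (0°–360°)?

Δψ = ln[tan(π/4+φ₂/2)/tan(π/4+φ₁/2)] = -0.0307
Δλ = +0.1098 rad (taken the short way round)
course = atan2(Δλ, Δψ) = 105.61°

105.6°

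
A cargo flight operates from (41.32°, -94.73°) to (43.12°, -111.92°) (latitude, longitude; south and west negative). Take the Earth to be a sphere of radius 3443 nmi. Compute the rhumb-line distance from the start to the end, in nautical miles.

Rhumb course C = atan2(Δλ, Δψ) with Δψ = ln[tan(π/4+φ₂/2)/tan(π/4+φ₁/2)] = +0.0424, Δλ = -0.3000 → C = 278.05°
d = R·|Δφ| / |cos C| = 3443·0.03142 / 0.14002 = 773 nmi

773 nmi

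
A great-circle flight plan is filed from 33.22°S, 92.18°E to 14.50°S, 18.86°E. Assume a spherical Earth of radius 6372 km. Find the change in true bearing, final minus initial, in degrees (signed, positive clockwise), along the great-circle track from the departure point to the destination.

Initial bearing θ₁ = atan2(sin Δλ cos φ₂, cos φ₁ sin φ₂ − sin φ₁ cos φ₂ cos Δλ) = 266.47°
Final bearing θ₂ = (initial bearing from the destination back to the start) + 180° = 300.41°
Δθ = θ₂ − θ₁ = +33.9°

+33.9°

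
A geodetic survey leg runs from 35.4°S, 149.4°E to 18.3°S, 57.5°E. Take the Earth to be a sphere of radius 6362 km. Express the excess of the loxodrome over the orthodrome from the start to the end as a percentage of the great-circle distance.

Great circle: σ = 1.4139 rad → d_gc = Rσ = 8995.4 km
Rhumb: Δφ = +0.2985, Δλ = -1.6040, Δψ = +0.3364, q = Δφ/Δψ = 0.8872 → d_rh = R√(Δφ²+q²Δλ²) = 9249.9 km
Excess = (9249.9 − 8995.4) / 8995.4 = 254.5 / 8995.4 = 2.83% ≈ 2.8%

2.8%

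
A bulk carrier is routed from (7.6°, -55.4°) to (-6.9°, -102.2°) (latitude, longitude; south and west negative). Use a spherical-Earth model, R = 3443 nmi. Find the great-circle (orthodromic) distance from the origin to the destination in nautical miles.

2937 nmi

cos σ = sin φ₁ sin φ₂ + cos φ₁ cos φ₂ cos Δλ
      = sin(7.60°)sin(-6.90°) + cos(7.60°)cos(-6.90°)cos(-46.80°) = 0.6577
σ = 48.873° → d = Rσ = 3443·0.85299 = 2937 nmi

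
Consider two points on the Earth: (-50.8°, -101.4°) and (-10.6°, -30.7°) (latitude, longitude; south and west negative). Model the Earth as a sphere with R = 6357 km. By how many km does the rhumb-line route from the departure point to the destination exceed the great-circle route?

158 km

Great circle: cos σ = sin φ₁ sin φ₂ + cos φ₁ cos φ₂ cos Δλ,  σ = 1.2155 rad → d_gc = 7726.8 km
Rhumb line: Δψ = +0.8465, q = Δφ/Δψ = 0.8288, d_rh = R√(Δφ²+q²Δλ²) = 7884.4 km
Excess = 7884.4 − 7726.8 = 157.6 ≈ 158 km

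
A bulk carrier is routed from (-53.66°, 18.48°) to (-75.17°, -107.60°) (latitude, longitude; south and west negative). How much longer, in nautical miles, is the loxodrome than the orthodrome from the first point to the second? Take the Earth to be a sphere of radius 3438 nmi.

Great circle: cos σ = sin φ₁ sin φ₂ + cos φ₁ cos φ₂ cos Δλ,  σ = 0.8102 rad → d_gc = 2785.4 nmi
Rhumb line: Δψ = -0.9250, q = Δφ/Δψ = 0.4059, d_rh = R√(Δφ²+q²Δλ²) = 3330.7 nmi
Excess = 3330.7 − 2785.4 = 545.3 ≈ 545 nmi

545 nmi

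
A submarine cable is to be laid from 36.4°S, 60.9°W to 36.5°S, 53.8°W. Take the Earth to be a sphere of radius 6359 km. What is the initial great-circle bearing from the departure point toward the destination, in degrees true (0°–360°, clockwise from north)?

93.1°

θ = atan2( sin Δλ·cos φ₂ ,  cos φ₁ sin φ₂ − sin φ₁ cos φ₂ cos Δλ )
  = atan2(+0.0994, -0.0054) = 93.11°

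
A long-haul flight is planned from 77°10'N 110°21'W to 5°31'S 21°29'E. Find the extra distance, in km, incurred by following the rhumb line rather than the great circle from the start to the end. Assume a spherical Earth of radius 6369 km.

1498 km

Great circle: cos σ = sin φ₁ sin φ₂ + cos φ₁ cos φ₂ cos Δλ,  σ = 1.8144 rad → d_gc = 11555.8 km
Rhumb line: Δψ = -2.2816, q = Δφ/Δψ = 0.6325, d_rh = R√(Δφ²+q²Δλ²) = 13053.4 km
Excess = 13053.4 − 11555.8 = 1497.6 ≈ 1498 km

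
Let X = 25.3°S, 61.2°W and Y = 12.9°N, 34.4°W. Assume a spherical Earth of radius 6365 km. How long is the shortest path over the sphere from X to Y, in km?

5141 km

Haversine: a = sin²(Δφ/2)+cos φ₁ cos φ₂ sin²(Δλ/2) = 0.15440;  σ = 2·atan2(√a,√(1−a))
σ = 46.275° → d = Rσ = 6365·0.80765 = 5141 km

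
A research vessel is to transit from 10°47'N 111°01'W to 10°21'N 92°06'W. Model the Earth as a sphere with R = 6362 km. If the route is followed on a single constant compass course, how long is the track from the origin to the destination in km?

2065 km

Δψ = ln[tan(π/4+φ₂/2)/tan(π/4+φ₁/2)] = -0.0077;  Δφ = -0.0076 rad,  Δλ = +0.3302 rad
q = Δφ/Δψ = 0.9830
d = R·√(Δφ² + q²Δλ²) = 6362·0.32465 = 2065 km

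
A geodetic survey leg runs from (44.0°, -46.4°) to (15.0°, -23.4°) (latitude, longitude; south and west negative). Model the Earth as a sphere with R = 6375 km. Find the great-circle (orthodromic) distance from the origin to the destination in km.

3892 km

Haversine: a = sin²(Δφ/2)+cos φ₁ cos φ₂ sin²(Δλ/2) = 0.09031;  σ = 2·atan2(√a,√(1−a))
σ = 34.977° → d = Rσ = 6375·0.61046 = 3892 km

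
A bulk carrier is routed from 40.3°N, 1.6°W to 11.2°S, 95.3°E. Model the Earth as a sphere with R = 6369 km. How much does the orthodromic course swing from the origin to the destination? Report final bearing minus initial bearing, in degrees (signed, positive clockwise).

+34.9°

Initial bearing θ₁ = atan2(sin Δλ cos φ₂, cos φ₁ sin φ₂ − sin φ₁ cos φ₂ cos Δλ) = 94.22°
Final bearing θ₂ = (initial bearing from the destination back to the start) + 180° = 129.16°
Δθ = θ₂ − θ₁ = +34.9°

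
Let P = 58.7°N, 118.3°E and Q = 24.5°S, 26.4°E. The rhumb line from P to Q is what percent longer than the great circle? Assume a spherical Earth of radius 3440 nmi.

2.0%

Great circle: σ = 1.9498 rad → d_gc = Rσ = 6707.4 nmi
Rhumb: Δφ = -1.4521, Δλ = -1.6040, Δψ = -1.7137, q = Δφ/Δψ = 0.8474 → d_rh = R√(Δφ²+q²Δλ²) = 6841.9 nmi
Excess = (6841.9 − 6707.4) / 6707.4 = 134.5 / 6707.4 = 2.01% ≈ 2.0%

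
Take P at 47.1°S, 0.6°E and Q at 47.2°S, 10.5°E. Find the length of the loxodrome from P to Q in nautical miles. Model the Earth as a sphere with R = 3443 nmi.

405 nmi

Δψ = ln[tan(π/4+φ₂/2)/tan(π/4+φ₁/2)] = -0.0026;  Δφ = -0.0017 rad,  Δλ = +0.1728 rad
q = Δφ/Δψ = 0.6801
d = R·√(Δφ² + q²Δλ²) = 3443·0.11752 = 405 nmi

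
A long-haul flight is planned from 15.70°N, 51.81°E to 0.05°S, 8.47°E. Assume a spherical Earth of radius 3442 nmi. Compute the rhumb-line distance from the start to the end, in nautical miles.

Δψ = ln[tan(π/4+φ₂/2)/tan(π/4+φ₁/2)] = -0.2784;  Δφ = -0.2749 rad,  Δλ = -0.7564 rad
q = Δφ/Δψ = 0.9874
d = R·√(Δφ² + q²Δλ²) = 3442·0.79591 = 2740 nmi

2740 nmi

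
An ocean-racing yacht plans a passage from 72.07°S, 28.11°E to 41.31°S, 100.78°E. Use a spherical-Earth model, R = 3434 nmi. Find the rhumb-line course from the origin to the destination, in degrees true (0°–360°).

Δψ = ln[tan(π/4+φ₂/2)/tan(π/4+φ₁/2)] = +1.0536
Δλ = +1.2683 rad (taken the short way round)
course = atan2(Δλ, Δψ) = 50.28°

50.3°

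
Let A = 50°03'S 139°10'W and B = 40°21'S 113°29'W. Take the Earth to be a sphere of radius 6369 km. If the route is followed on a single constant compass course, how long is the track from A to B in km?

Rhumb course C = atan2(Δλ, Δψ) with Δψ = ln[tan(π/4+φ₂/2)/tan(π/4+φ₁/2)] = +0.2411, Δλ = +0.4483 → C = 61.72°
d = R·|Δφ| / |cos C| = 6369·0.16930 / 0.47374 = 2276 km

2276 km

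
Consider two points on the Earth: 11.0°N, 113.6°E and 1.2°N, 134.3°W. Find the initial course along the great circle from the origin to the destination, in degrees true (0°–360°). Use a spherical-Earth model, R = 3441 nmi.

84.3°

θ = atan2( sin Δλ·cos φ₂ ,  cos φ₁ sin φ₂ − sin φ₁ cos φ₂ cos Δλ )
  = atan2(+0.9263, +0.0923) = 84.31°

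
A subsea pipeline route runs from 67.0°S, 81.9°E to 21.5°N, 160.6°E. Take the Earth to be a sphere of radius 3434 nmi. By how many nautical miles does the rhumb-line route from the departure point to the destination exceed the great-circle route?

Great circle: cos σ = sin φ₁ sin φ₂ + cos φ₁ cos φ₂ cos Δλ,  σ = 1.8402 rad → d_gc = 6319.2 nmi
Rhumb line: Δψ = +1.9767, q = Δφ/Δψ = 0.7814, d_rh = R√(Δφ²+q²Δλ²) = 6459.1 nmi
Excess = 6459.1 − 6319.2 = 139.9 ≈ 140 nmi

140 nmi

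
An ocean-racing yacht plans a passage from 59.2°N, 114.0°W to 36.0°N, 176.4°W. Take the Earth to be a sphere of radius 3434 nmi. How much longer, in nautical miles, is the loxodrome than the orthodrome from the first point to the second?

Great circle: cos σ = sin φ₁ sin φ₂ + cos φ₁ cos φ₂ cos Δλ,  σ = 0.7999 rad → d_gc = 2746.7 nmi
Rhumb line: Δψ = -0.6151, q = Δφ/Δψ = 0.6583, d_rh = R√(Δφ²+q²Δλ²) = 2827.5 nmi
Excess = 2827.5 − 2746.7 = 80.8 ≈ 81 nmi

81 nmi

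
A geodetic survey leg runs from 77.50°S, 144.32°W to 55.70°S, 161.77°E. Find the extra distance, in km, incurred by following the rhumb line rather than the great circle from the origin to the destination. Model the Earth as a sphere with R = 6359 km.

Great circle: cos σ = sin φ₁ sin φ₂ + cos φ₁ cos φ₂ cos Δλ,  σ = 0.4984 rad → d_gc = 3169.1 km
Rhumb line: Δψ = +1.0359, q = Δφ/Δψ = 0.3673, d_rh = R√(Δφ²+q²Δλ²) = 3268.5 km
Excess = 3268.5 − 3169.1 = 99.4 ≈ 99 km

99 km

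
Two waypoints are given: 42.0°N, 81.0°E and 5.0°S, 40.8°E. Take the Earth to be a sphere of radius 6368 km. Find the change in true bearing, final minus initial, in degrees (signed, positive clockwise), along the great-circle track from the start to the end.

-14.4°

Initial bearing θ₁ = atan2(sin Δλ cos φ₂, cos φ₁ sin φ₂ − sin φ₁ cos φ₂ cos Δλ) = 228.25°
Final bearing θ₂ = (initial bearing from the destination back to the start) + 180° = 213.82°
Δθ = θ₂ − θ₁ = -14.4°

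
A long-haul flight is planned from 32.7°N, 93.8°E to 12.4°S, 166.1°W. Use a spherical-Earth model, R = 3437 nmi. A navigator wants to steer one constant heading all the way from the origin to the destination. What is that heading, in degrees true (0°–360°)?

Δψ = ln[tan(π/4+φ₂/2)/tan(π/4+φ₁/2)] = -0.8226
Δλ = +1.7471 rad (taken the short way round)
course = atan2(Δλ, Δψ) = 115.21°

115.2°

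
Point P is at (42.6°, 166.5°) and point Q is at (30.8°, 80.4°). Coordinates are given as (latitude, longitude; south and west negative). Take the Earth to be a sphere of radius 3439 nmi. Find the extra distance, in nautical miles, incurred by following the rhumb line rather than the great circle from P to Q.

163 nmi

Great circle: cos σ = sin φ₁ sin φ₂ + cos φ₁ cos φ₂ cos Δλ,  σ = 1.1706 rad → d_gc = 4025.7 nmi
Rhumb line: Δψ = -0.2578, q = Δφ/Δψ = 0.7988, d_rh = R√(Δφ²+q²Δλ²) = 4188.3 nmi
Excess = 4188.3 − 4025.7 = 162.6 ≈ 163 nmi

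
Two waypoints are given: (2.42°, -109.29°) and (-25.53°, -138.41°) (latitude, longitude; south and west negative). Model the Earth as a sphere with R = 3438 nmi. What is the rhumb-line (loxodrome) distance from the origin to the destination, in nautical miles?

Δψ = ln[tan(π/4+φ₂/2)/tan(π/4+φ₁/2)] = -0.5034;  Δφ = -0.4878 rad,  Δλ = -0.5082 rad
q = Δφ/Δψ = 0.9691
d = R·√(Δφ² + q²Δλ²) = 3438·0.69324 = 2383 nmi

2383 nmi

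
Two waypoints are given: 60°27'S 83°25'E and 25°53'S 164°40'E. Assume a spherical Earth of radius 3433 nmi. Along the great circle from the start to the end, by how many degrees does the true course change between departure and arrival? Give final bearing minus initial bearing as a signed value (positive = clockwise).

At departure: θ₁ = atan2(sin Δλ cos φ₂, cos φ₁ sin φ₂ − sin φ₁ cos φ₂ cos Δλ) = 96.18°
At arrival: θ₂ = atan2(sin Δλ cos φ₁, −cos φ₂ sin φ₁ + sin φ₂ cos φ₁ cos Δλ) = 33.02°
Δθ = θ₂ − θ₁ = -63.2°

-63.2°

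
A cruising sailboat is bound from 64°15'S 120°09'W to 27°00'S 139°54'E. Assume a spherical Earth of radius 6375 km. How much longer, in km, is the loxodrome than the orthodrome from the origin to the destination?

Great circle: cos σ = sin φ₁ sin φ₂ + cos φ₁ cos φ₂ cos Δλ,  σ = 1.2217 rad → d_gc = 7788.5 km
Rhumb line: Δψ = +0.9862, q = Δφ/Δψ = 0.6592, d_rh = R√(Δφ²+q²Δλ²) = 8421.8 km
Excess = 8421.8 − 7788.5 = 633.3 ≈ 633 km

633 km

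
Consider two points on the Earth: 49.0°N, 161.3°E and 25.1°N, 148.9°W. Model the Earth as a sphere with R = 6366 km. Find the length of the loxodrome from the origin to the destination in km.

Rhumb course C = atan2(Δλ, Δψ) with Δψ = ln[tan(π/4+φ₂/2)/tan(π/4+φ₁/2)] = -0.5310, Δλ = +0.8692 → C = 121.42°
d = R·|Δφ| / |cos C| = 6366·0.41713 / 0.52134 = 5094 km

5094 km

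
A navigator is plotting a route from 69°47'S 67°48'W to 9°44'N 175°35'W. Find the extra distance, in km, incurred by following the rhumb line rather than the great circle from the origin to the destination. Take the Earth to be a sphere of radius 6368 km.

Great circle: cos σ = sin φ₁ sin φ₂ + cos φ₁ cos φ₂ cos Δλ,  σ = 1.8366 rad → d_gc = 11695.4 km
Rhumb line: Δψ = +1.8951, q = Δφ/Δψ = 0.7323, d_rh = R√(Δφ²+q²Δλ²) = 12452.5 km
Excess = 12452.5 − 11695.4 = 757.1 ≈ 757 km

757 km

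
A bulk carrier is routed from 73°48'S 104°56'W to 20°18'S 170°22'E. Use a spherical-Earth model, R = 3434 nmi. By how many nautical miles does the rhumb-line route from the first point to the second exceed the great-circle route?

242 nmi

Great circle: cos σ = sin φ₁ sin φ₂ + cos φ₁ cos φ₂ cos Δλ,  σ = 1.2054 rad → d_gc = 4139.3 nmi
Rhumb line: Δψ = +1.5877, q = Δφ/Δψ = 0.5881, d_rh = R√(Δφ²+q²Δλ²) = 4381.2 nmi
Excess = 4381.2 − 4139.3 = 241.9 ≈ 242 nmi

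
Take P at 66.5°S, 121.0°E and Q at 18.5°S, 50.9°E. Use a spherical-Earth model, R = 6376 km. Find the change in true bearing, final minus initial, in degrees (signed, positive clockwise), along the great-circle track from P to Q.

+54.8°

Initial bearing θ₁ = atan2(sin Δλ cos φ₂, cos φ₁ sin φ₂ − sin φ₁ cos φ₂ cos Δλ) = 280.76°
Final bearing θ₂ = (initial bearing from the destination back to the start) + 180° = 335.60°
Δθ = θ₂ − θ₁ = +54.8°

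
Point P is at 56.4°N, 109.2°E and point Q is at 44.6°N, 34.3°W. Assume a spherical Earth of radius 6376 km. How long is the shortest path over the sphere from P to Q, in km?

8285 km

Haversine: a = sin²(Δφ/2)+cos φ₁ cos φ₂ sin²(Δλ/2) = 0.36595;  σ = 2·atan2(√a,√(1−a))
σ = 74.449° → d = Rσ = 6376·1.29938 = 8285 km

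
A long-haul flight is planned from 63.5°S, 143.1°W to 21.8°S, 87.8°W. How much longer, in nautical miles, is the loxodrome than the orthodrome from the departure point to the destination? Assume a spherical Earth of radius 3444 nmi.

Great circle: cos σ = sin φ₁ sin φ₂ + cos φ₁ cos φ₂ cos Δλ,  σ = 0.9665 rad → d_gc = 3328.6 nmi
Rhumb line: Δψ = +1.0562, q = Δφ/Δψ = 0.6891, d_rh = R√(Δφ²+q²Δλ²) = 3395.5 nmi
Excess = 3395.5 − 3328.6 = 66.9 ≈ 67 nmi

67 nmi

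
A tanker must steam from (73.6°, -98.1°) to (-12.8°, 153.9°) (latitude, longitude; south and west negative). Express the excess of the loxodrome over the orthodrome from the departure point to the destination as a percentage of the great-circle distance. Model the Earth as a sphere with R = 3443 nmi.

6.8%

Great circle: σ = 1.8730 rad → d_gc = Rσ = 6448.7 nmi
Rhumb: Δφ = -1.5080, Δλ = -1.8850, Δψ = -2.1625, q = Δφ/Δψ = 0.6973 → d_rh = R√(Δφ²+q²Δλ²) = 6887.4 nmi
Excess = (6887.4 − 6448.7) / 6448.7 = 438.7 / 6448.7 = 6.80% ≈ 6.8%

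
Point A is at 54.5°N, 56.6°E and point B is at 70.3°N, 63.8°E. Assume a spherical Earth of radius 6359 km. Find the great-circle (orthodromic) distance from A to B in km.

Haversine: a = sin²(Δφ/2)+cos φ₁ cos φ₂ sin²(Δλ/2) = 0.01966;  σ = 2·atan2(√a,√(1−a))
σ = 16.122° → d = Rσ = 6359·0.28138 = 1789 km

1789 km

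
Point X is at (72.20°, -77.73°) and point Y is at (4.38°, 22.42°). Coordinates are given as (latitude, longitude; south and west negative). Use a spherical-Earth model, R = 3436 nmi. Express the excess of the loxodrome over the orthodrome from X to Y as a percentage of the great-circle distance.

7.0%

Great circle: σ = 1.5518 rad → d_gc = Rσ = 5332.0 nmi
Rhumb: Δφ = -1.1837, Δλ = +1.7479, Δψ = -1.7776, q = Δφ/Δψ = 0.6659 → d_rh = R√(Δφ²+q²Δλ²) = 5704.1 nmi
Excess = (5704.1 − 5332.0) / 5332.0 = 372.1 / 5332.0 = 6.98% ≈ 7.0%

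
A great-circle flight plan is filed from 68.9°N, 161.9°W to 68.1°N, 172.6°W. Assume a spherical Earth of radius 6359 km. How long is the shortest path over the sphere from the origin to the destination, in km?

444 km

Haversine: a = sin²(Δφ/2)+cos φ₁ cos φ₂ sin²(Δλ/2) = 0.00122;  σ = 2·atan2(√a,√(1−a))
σ = 3.997° → d = Rσ = 6359·0.06976 = 444 km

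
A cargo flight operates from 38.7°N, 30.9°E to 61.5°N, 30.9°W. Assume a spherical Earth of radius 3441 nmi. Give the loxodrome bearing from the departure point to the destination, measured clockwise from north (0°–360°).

300.6°

Meridional parts: M(φ₁)=+0.7336, M(φ₂)=+1.3705 → ΔM = +0.6370;  Δλ = -1.0786 rad
tan C = Δλ / ΔM = -1.6933 → C = 300.56°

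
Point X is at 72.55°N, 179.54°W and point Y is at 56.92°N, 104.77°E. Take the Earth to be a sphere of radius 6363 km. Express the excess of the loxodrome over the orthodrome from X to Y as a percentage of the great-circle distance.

6.3%

Great circle: σ = 0.5739 rad → d_gc = Rσ = 3651.6 km
Rhumb: Δφ = -0.2728, Δλ = -1.3210, Δψ = -0.6601, q = Δφ/Δψ = 0.4132 → d_rh = R√(Δφ²+q²Δλ²) = 3883.1 km
Excess = (3883.1 − 3651.6) / 3651.6 = 231.5 / 3651.6 = 6.34% ≈ 6.3%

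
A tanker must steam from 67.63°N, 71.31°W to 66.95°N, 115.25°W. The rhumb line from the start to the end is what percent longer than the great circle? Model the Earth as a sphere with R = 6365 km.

2.1%

Great circle: σ = 0.2901 rad → d_gc = Rσ = 1846.5 km
Rhumb: Δφ = -0.0119, Δλ = -0.7669, Δψ = -0.0307, q = Δφ/Δψ = 0.3860 → d_rh = R√(Δφ²+q²Δλ²) = 1885.9 km
Excess = (1885.9 − 1846.5) / 1846.5 = 39.4 / 1846.5 = 2.13% ≈ 2.1%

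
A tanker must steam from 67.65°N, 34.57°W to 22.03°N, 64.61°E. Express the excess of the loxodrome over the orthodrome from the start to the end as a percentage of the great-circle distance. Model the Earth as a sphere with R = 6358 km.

7.9%

Great circle: σ = 1.2759 rad → d_gc = Rσ = 8111.9 km
Rhumb: Δφ = -0.7962, Δλ = +1.7310, Δψ = -1.2274, q = Δφ/Δψ = 0.6487 → d_rh = R√(Δφ²+q²Δλ²) = 8752.1 km
Excess = (8752.1 − 8111.9) / 8111.9 = 640.2 / 8111.9 = 7.89% ≈ 7.9%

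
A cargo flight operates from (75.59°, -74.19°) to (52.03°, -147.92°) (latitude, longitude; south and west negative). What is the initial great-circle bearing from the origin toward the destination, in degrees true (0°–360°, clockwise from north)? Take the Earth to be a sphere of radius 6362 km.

N = sin Δλ·cos φ₂ = -0.5906;  D = cos φ₁ sin φ₂ − sin φ₁ cos φ₂ cos Δλ = +0.0292
initial course = atan2(N, D) = 272.83°

272.8°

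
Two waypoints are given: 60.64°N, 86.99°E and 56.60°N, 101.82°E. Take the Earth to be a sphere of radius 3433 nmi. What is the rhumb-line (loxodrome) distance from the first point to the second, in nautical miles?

522 nmi

Rhumb course C = atan2(Δλ, Δψ) with Δψ = ln[tan(π/4+φ₂/2)/tan(π/4+φ₁/2)] = -0.1356, Δλ = +0.2588 → C = 117.65°
d = R·|Δφ| / |cos C| = 3433·0.07051 / 0.46404 = 522 nmi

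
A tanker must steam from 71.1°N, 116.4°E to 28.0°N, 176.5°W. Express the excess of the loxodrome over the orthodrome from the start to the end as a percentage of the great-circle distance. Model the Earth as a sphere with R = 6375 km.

Great circle: σ = 0.9819 rad → d_gc = Rσ = 6259.6 km
Rhumb: Δφ = -0.7522, Δλ = +1.1711, Δψ = -1.2837, q = Δφ/Δψ = 0.5860 → d_rh = R√(Δφ²+q²Δλ²) = 6491.3 km
Excess = (6491.3 − 6259.6) / 6259.6 = 231.7 / 6259.6 = 3.70% ≈ 3.7%

3.7%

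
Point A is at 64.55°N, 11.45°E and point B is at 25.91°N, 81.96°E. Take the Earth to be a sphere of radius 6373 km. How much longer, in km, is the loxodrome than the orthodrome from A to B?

Great circle: cos σ = sin φ₁ sin φ₂ + cos φ₁ cos φ₂ cos Δλ,  σ = 1.0198 rad → d_gc = 6499.32 km
Rhumb line: Δψ = -1.0196, q = Δφ/Δψ = 0.6615, d_rh = R√(Δφ²+q²Δλ²) = 6736.78 km
Excess = 6736.78 − 6499.32 = 237.46 ≈ 237 km

237 km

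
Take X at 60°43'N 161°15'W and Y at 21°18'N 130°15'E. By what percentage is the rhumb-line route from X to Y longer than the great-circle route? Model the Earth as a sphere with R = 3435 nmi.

Great circle: σ = 1.0657 rad → d_gc = Rσ = 3660.8 nmi
Rhumb: Δφ = -0.6880, Δλ = -1.1956, Δψ = -0.9616, q = Δφ/Δψ = 0.7154 → d_rh = R√(Δφ²+q²Δλ²) = 3770.4 nmi
Excess = (3770.4 − 3660.8) / 3660.8 = 109.6 / 3660.8 = 2.99% ≈ 3.0%

3.0%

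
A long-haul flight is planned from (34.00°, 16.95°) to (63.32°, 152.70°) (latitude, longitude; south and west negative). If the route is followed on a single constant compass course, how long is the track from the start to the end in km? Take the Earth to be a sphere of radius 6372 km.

Δψ = ln[tan(π/4+φ₂/2)/tan(π/4+φ₁/2)] = +0.8075;  Δφ = +0.5117 rad,  Δλ = +2.3693 rad
q = Δφ/Δψ = 0.6337
d = R·√(Δφ² + q²Δλ²) = 6372·1.58628 = 10108 km

10108 km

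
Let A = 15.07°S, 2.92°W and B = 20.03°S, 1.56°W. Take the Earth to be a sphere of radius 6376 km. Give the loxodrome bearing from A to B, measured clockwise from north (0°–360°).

165.4°

Meridional parts: M(φ₁)=-0.2661, M(φ₂)=-0.3569 → ΔM = -0.0908;  Δλ = +0.0237 rad
tan C = Δλ / ΔM = -0.2613 → C = 165.35°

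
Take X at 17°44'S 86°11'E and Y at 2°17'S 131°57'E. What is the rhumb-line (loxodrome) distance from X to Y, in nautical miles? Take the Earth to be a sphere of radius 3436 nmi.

2849 nmi

Δψ = ln[tan(π/4+φ₂/2)/tan(π/4+φ₁/2)] = +0.2747;  Δφ = +0.2697 rad,  Δλ = +0.7988 rad
q = Δφ/Δψ = 0.9816
d = R·√(Δφ² + q²Δλ²) = 3436·0.82916 = 2849 nmi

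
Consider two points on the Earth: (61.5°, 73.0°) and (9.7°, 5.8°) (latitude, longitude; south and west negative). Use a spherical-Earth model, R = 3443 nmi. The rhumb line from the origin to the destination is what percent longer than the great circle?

Great circle: σ = 1.2341 rad → d_gc = Rσ = 4249.1 nmi
Rhumb: Δφ = -0.9041, Δλ = -1.1729, Δψ = -1.2004, q = Δφ/Δψ = 0.7531 → d_rh = R√(Δφ²+q²Δλ²) = 4351.8 nmi
Excess = (4351.8 − 4249.1) / 4249.1 = 102.7 / 4249.1 = 2.42% ≈ 2.4%

2.4%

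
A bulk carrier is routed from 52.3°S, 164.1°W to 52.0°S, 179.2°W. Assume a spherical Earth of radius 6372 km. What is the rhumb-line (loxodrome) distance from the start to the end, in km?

Δψ = ln[tan(π/4+φ₂/2)/tan(π/4+φ₁/2)] = +0.0085;  Δφ = +0.0052 rad,  Δλ = -0.2635 rad
q = Δφ/Δψ = 0.6136
d = R·√(Δφ² + q²Δλ²) = 6372·0.16179 = 1031 km

1031 km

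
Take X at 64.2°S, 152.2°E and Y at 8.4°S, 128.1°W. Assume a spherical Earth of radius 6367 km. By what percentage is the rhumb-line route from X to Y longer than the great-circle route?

Great circle: σ = 1.3607 rad → d_gc = Rσ = 8663.9 km
Rhumb: Δφ = +0.9739, Δλ = +1.3910, Δψ = +1.3268, q = Δφ/Δψ = 0.7340 → d_rh = R√(Δφ²+q²Δλ²) = 8984.1 km
Excess = (8984.1 − 8663.9) / 8663.9 = 320.2 / 8663.9 = 3.70% ≈ 3.7%

3.7%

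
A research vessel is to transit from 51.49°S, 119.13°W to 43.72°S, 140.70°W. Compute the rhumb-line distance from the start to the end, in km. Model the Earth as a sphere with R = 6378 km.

1832 km

Rhumb course C = atan2(Δλ, Δψ) with Δψ = ln[tan(π/4+φ₂/2)/tan(π/4+φ₁/2)] = +0.2017, Δλ = -0.3765 → C = 298.18°
d = R·|Δφ| / |cos C| = 6378·0.13561 / 0.47219 = 1832 km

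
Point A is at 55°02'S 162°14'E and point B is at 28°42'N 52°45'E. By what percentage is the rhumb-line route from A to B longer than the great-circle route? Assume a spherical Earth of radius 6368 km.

2.2%

Great circle: σ = 2.1666 rad → d_gc = Rσ = 13797.1 km
Rhumb: Δφ = +1.4614, Δλ = -1.9108, Δψ = +1.6785, q = Δφ/Δψ = 0.8707 → d_rh = R√(Δφ²+q²Δλ²) = 14101.4 km
Excess = (14101.4 − 13797.1) / 13797.1 = 304.3 / 13797.1 = 2.21% ≈ 2.2%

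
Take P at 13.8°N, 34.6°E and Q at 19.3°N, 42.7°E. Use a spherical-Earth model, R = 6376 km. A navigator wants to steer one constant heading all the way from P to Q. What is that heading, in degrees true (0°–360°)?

54.7°

Meridional parts: M(φ₁)=+0.2432, M(φ₂)=+0.3434 → ΔM = +0.1002;  Δλ = +0.1414 rad
tan C = Δλ / ΔM = +1.4111 → C = 54.68°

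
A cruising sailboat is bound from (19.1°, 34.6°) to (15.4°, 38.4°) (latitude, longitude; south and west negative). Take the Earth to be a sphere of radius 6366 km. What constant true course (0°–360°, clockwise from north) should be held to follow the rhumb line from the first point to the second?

Meridional parts: M(φ₁)=+0.3397, M(φ₂)=+0.2721 → ΔM = -0.0676;  Δλ = +0.0663 rad
tan C = Δλ / ΔM = -0.9806 → C = 135.56°

135.6°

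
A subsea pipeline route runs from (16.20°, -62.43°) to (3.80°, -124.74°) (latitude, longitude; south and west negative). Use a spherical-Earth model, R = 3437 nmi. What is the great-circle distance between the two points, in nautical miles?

Haversine: a = sin²(Δφ/2)+cos φ₁ cos φ₂ sin²(Δλ/2) = 0.26813;  σ = 2·atan2(√a,√(1−a))
σ = 62.371° → d = Rσ = 3437·1.08858 = 3741 nmi

3741 nmi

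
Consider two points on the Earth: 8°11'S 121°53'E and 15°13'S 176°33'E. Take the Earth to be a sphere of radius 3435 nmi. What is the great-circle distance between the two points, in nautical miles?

3229 nmi

cos σ = sin φ₁ sin φ₂ + cos φ₁ cos φ₂ cos Δλ
      = sin(-8.18°)sin(-15.22°) + cos(-8.18°)cos(-15.22°)cos(54.67°) = 0.5897
σ = 53.862° → d = Rσ = 3435·0.94007 = 3229 nmi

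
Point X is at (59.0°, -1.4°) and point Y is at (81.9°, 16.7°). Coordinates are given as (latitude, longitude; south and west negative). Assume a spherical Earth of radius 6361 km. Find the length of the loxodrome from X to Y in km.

2610 km

Rhumb course C = atan2(Δλ, Δψ) with Δψ = ln[tan(π/4+φ₂/2)/tan(π/4+φ₁/2)] = +1.3653, Δλ = +0.3159 → C = 13.03°
d = R·|Δφ| / |cos C| = 6361·0.39968 / 0.97426 = 2610 km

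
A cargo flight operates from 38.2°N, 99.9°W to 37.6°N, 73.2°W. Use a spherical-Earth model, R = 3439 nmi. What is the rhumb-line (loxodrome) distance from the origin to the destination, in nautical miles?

Δψ = ln[tan(π/4+φ₂/2)/tan(π/4+φ₁/2)] = -0.0133;  Δφ = -0.0105 rad,  Δλ = +0.4660 rad
q = Δφ/Δψ = 0.7891
d = R·√(Δφ² + q²Δλ²) = 3439·0.36786 = 1265 nmi

1265 nmi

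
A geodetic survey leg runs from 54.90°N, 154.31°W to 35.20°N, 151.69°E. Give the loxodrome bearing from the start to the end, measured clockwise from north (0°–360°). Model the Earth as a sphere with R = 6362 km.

Δψ = ln[tan(π/4+φ₂/2)/tan(π/4+φ₁/2)] = -0.4941
Δλ = -0.9425 rad (taken the short way round)
course = atan2(Δλ, Δψ) = 242.33°

242.3°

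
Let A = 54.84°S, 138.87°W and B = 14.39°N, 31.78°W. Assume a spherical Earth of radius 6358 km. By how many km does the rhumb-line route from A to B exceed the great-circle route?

Great circle: cos σ = sin φ₁ sin φ₂ + cos φ₁ cos φ₂ cos Δλ,  σ = 1.9467 rad → d_gc = 12377.0 km
Rhumb line: Δψ = +1.4032, q = Δφ/Δψ = 0.8611, d_rh = R√(Δφ²+q²Δλ²) = 12795.6 km
Excess = 12795.6 − 12377.0 = 418.6 ≈ 419 km

419 km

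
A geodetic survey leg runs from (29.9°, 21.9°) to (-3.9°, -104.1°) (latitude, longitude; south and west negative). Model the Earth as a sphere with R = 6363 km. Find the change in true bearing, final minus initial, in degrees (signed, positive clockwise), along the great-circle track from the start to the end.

-49.5°

At departure: θ₁ = atan2(sin Δλ cos φ₂, cos φ₁ sin φ₂ − sin φ₁ cos φ₂ cos Δλ) = 286.13°
At arrival: θ₂ = atan2(sin Δλ cos φ₁, −cos φ₂ sin φ₁ + sin φ₂ cos φ₁ cos Δλ) = 236.59°
Δθ = θ₂ − θ₁ = -49.5°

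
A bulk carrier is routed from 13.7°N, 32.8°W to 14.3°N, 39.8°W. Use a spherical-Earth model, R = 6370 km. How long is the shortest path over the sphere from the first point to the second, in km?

Haversine: a = sin²(Δφ/2)+cos φ₁ cos φ₂ sin²(Δλ/2) = 0.00354;  σ = 2·atan2(√a,√(1−a))
σ = 6.818° → d = Rσ = 6370·0.11900 = 758 km

758 km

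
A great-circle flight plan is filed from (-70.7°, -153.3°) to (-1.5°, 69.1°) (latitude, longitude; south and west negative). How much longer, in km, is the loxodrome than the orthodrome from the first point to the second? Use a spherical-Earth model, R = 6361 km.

1669 km

Great circle: cos σ = sin φ₁ sin φ₂ + cos φ₁ cos φ₂ cos Δλ,  σ = 1.7919 rad → d_gc = 11398.1 km
Rhumb line: Δψ = +1.7456, q = Δφ/Δψ = 0.6919, d_rh = R√(Δφ²+q²Δλ²) = 13066.9 km
Excess = 13066.9 − 11398.1 = 1668.8 ≈ 1669 km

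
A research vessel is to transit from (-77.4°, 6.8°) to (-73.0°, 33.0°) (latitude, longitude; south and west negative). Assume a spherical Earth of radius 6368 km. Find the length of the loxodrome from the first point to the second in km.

Rhumb course C = atan2(Δλ, Δψ) with Δψ = ln[tan(π/4+φ₂/2)/tan(π/4+φ₁/2)] = +0.3028, Δλ = +0.4573 → C = 56.48°
d = R·|Δφ| / |cos C| = 6368·0.07679 / 0.55217 = 886 km

886 km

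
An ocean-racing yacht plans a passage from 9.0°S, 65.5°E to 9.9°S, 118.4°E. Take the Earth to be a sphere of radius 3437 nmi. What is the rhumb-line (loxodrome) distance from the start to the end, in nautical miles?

3131 nmi

Δψ = ln[tan(π/4+φ₂/2)/tan(π/4+φ₁/2)] = -0.0159;  Δφ = -0.0157 rad,  Δλ = +0.9233 rad
q = Δφ/Δψ = 0.9864
d = R·√(Δφ² + q²Δλ²) = 3437·0.91088 = 3131 nmi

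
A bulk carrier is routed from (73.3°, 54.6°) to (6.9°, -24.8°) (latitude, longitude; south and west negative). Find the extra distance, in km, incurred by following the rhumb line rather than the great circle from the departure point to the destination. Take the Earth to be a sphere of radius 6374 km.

Great circle: cos σ = sin φ₁ sin φ₂ + cos φ₁ cos φ₂ cos Δλ,  σ = 1.4025 rad → d_gc = 8939.2 km
Rhumb line: Δψ = -1.7981, q = Δφ/Δψ = 0.6445, d_rh = R√(Δφ²+q²Δλ²) = 9326.0 km
Excess = 9326.0 − 8939.2 = 386.8 ≈ 387 km

387 km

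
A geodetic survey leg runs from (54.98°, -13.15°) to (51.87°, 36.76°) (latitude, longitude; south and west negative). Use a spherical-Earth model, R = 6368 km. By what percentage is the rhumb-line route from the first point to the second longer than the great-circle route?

Great circle: σ = 0.5107 rad → d_gc = Rσ = 3252.4 km
Rhumb: Δφ = -0.0543, Δλ = +0.8711, Δψ = -0.0911, q = Δφ/Δψ = 0.5955 → d_rh = R√(Δφ²+q²Δλ²) = 3321.5 km
Excess = (3321.5 − 3252.4) / 3252.4 = 69.1 / 3252.4 = 2.12% ≈ 2.1%

2.1%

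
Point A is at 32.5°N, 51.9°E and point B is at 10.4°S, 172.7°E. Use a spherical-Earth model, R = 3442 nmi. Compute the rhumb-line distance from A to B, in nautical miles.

7404 nmi

Rhumb course C = atan2(Δλ, Δψ) with Δψ = ln[tan(π/4+φ₂/2)/tan(π/4+φ₁/2)] = -0.7829, Δλ = +2.1084 → C = 110.37°
d = R·|Δφ| / |cos C| = 3442·0.74875 / 0.34810 = 7404 nmi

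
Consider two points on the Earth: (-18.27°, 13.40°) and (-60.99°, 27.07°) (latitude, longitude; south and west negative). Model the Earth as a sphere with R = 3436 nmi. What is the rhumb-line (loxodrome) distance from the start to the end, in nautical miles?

Δψ = ln[tan(π/4+φ₂/2)/tan(π/4+φ₁/2)] = -1.0276;  Δφ = -0.7456 rad,  Δλ = +0.2386 rad
q = Δφ/Δψ = 0.7256
d = R·√(Δφ² + q²Δλ²) = 3436·0.76544 = 2630 nmi

2630 nmi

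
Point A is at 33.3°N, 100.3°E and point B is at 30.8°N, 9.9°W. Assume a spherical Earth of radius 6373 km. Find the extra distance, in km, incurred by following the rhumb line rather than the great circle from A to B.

Great circle: cos σ = sin φ₁ sin φ₂ + cos φ₁ cos φ₂ cos Δλ,  σ = 1.5376 rad → d_gc = 9798.9 km
Rhumb line: Δψ = -0.0515, q = Δφ/Δψ = 0.8475, d_rh = R√(Δφ²+q²Δλ²) = 10391.6 km
Excess = 10391.6 − 9798.9 = 592.7 ≈ 593 km

593 km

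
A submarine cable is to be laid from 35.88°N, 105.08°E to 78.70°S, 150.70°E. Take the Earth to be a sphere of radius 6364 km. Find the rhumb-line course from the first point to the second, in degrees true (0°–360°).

Δψ = ln[tan(π/4+φ₂/2)/tan(π/4+φ₁/2)] = -2.9850
Δλ = +0.7962 rad (taken the short way round)
course = atan2(Δλ, Δψ) = 165.06°

165.1°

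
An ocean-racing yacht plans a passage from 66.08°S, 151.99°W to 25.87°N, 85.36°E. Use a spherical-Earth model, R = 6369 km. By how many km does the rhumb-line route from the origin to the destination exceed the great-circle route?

Great circle: cos σ = sin φ₁ sin φ₂ + cos φ₁ cos φ₂ cos Δλ,  σ = 2.2089 rad → d_gc = 14068.55 km
Rhumb line: Δψ = +2.0197, q = Δφ/Δψ = 0.7946, d_rh = R√(Δφ²+q²Δλ²) = 14894.10 km
Excess = 14894.10 − 14068.55 = 825.55 ≈ 826 km

826 km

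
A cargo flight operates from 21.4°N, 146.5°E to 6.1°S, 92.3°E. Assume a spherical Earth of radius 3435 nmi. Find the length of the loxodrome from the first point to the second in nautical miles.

Rhumb course C = atan2(Δλ, Δψ) with Δψ = ln[tan(π/4+φ₂/2)/tan(π/4+φ₁/2)] = -0.4892, Δλ = -0.9460 → C = 242.66°
d = R·|Δφ| / |cos C| = 3435·0.47997 / 0.45933 = 3589 nmi

3589 nmi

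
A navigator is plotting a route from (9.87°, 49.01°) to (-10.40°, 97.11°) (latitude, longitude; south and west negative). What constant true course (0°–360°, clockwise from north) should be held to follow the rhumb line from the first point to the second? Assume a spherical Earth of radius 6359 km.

113.0°

Δψ = ln[tan(π/4+φ₂/2)/tan(π/4+φ₁/2)] = -0.3556
Δλ = +0.8395 rad (taken the short way round)
course = atan2(Δλ, Δψ) = 112.96°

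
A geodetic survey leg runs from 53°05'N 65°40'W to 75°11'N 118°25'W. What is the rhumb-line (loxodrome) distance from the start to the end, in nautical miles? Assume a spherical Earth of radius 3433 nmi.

1851 nmi

Rhumb course C = atan2(Δλ, Δψ) with Δψ = ln[tan(π/4+φ₂/2)/tan(π/4+φ₁/2)] = +0.9428, Δλ = -0.9207 → C = 315.68°
d = R·|Δφ| / |cos C| = 3433·0.38572 / 0.71545 = 1851 nmi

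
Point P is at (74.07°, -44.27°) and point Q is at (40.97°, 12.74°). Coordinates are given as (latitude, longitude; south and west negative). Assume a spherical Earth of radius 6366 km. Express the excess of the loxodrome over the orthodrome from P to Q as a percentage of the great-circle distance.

Great circle: σ = 0.7328 rad → d_gc = Rσ = 4664.8 km
Rhumb: Δφ = -0.5777, Δλ = +0.9950, Δψ = -1.1815, q = Δφ/Δψ = 0.4889 → d_rh = R√(Δφ²+q²Δλ²) = 4808.0 km
Excess = (4808.0 − 4664.8) / 4664.8 = 143.2 / 4664.8 = 3.07% ≈ 3.1%

3.1%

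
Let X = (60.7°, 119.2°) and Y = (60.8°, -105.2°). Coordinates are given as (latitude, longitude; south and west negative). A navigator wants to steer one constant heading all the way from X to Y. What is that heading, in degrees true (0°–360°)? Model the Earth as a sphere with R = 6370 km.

89.9°

Δψ = ln[tan(π/4+φ₂/2)/tan(π/4+φ₁/2)] = +0.0036
Δλ = +2.3667 rad (taken the short way round)
course = atan2(Δλ, Δψ) = 89.91°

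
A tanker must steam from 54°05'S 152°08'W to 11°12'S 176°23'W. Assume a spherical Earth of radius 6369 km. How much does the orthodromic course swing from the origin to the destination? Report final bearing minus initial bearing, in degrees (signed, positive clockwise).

At departure: θ₁ = atan2(sin Δλ cos φ₂, cos φ₁ sin φ₂ − sin φ₁ cos φ₂ cos Δλ) = 326.57°
At arrival: θ₂ = atan2(sin Δλ cos φ₁, −cos φ₂ sin φ₁ + sin φ₂ cos φ₁ cos Δλ) = 340.77°
Δθ = θ₂ − θ₁ = +14.2°

+14.2°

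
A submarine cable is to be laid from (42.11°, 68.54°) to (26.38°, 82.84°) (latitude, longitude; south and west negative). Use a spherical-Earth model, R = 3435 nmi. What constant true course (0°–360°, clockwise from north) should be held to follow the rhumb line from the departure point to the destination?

143.2°

Δψ = ln[tan(π/4+φ₂/2)/tan(π/4+φ₁/2)] = -0.3341
Δλ = +0.2496 rad (taken the short way round)
course = atan2(Δλ, Δψ) = 143.24°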